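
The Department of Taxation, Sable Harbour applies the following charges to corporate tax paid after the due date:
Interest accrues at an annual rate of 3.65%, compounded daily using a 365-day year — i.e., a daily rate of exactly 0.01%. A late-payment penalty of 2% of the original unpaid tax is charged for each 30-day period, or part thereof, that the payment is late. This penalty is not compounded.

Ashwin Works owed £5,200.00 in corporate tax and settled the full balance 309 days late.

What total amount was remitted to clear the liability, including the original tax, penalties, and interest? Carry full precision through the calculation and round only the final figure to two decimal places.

Penalty periods: ⌈309/30⌉ = 11; penalty = 11 × 2% × £5,200.00 = £1,144.00
Interest: £5,200.00 × ((1 + 0.0001)^309 − 1) = £5,200.00 × 0.03138077… = £163.1800…
Total = £5,200.00 + £1,144.0000 + £163.1800… = £6,507.18

£6,507.18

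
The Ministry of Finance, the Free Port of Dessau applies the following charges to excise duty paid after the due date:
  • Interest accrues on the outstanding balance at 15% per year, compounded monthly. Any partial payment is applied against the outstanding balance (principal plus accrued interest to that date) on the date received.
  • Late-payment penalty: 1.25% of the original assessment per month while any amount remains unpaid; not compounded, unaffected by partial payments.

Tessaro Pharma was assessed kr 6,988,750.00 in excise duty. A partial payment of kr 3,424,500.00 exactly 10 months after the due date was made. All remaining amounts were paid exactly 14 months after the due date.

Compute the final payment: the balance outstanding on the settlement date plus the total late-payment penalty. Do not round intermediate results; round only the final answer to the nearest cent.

kr 5,940,365.19

Monthly rate = 15% ÷ 12 = 1.25%
Balance at month 10: kr 6,988,750.0000 × (1 + 0.0125)^10 = kr 7,913,157.7608…
After kr 3,424,500.00 payment: kr 7,913,157.7608… − kr 3,424,500.00 = kr 4,488,657.7608…
Balance at month 14: kr 4,488,657.7608… × (1 + 0.0125)^4 = kr 4,717,333.9427…
Penalty: 14 × 1.25% × kr 6,988,750.00 = kr 1,223,031.25
Final settlement = outstanding balance + penalty = kr 4,717,333.9427… + kr 1,223,031.25 = kr 5,940,365.19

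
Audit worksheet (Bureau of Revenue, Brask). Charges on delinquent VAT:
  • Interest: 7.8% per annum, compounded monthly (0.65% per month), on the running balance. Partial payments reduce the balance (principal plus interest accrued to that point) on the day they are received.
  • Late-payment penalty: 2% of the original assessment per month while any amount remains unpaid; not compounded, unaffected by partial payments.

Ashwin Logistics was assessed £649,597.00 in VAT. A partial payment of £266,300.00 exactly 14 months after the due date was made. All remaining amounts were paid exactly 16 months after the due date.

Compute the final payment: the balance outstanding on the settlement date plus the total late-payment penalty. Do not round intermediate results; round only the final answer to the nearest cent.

£658,648.48

Balance at month 14: £649,597.0000 × (1 + 0.0065)^14 = £711,273.9770…
After £266,300.00 payment: £711,273.9770… − £266,300.00 = £444,973.9770…
Balance at month 16: £444,973.9770… × (1 + 0.0065)^2 = £450,777.4389…
Penalty: 16 × 2% × £649,597.00 = £207,871.04
Final settlement = outstanding balance + penalty = £450,777.4389… + £207,871.04 = £658,648.48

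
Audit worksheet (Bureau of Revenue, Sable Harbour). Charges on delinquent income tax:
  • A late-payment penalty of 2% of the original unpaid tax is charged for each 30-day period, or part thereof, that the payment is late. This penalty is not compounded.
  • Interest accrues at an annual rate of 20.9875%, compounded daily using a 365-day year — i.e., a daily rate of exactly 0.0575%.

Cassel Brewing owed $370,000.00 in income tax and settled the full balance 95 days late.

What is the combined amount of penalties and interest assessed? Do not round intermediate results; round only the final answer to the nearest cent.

$50,367.33

Penalty periods: ⌈95/30⌉ = 4; penalty = 4 × 2% × $370,000.00 = $29,600.00
Interest: $370,000.00 × ((1 + 0.000575)^95 − 1) = $370,000.00 × 0.05612791… = $20,767.3253…
Penalties + interest = $29,600.0000 + $20,767.3253… = $50,367.33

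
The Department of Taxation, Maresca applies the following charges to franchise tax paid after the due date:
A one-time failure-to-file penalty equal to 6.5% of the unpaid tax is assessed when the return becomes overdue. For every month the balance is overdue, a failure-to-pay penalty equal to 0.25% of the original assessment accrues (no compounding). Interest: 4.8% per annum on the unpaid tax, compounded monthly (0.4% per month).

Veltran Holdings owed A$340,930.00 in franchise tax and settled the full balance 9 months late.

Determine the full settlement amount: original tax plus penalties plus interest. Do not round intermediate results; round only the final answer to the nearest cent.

Failure-to-file penalty: 6.5% × A$340,930.00 = A$22,160.45
Failure-to-pay penalty = 0.25% × A$340,930.00 × 9 mo = A$7,670.93…
Interest: A$340,930.00 × ((1 + 0.004)^9 − 1) = A$340,930.00 × 0.0365814… = A$12,471.6996…
Total = A$340,930.00 + A$29,831.3750 + A$12,471.6996… = A$383,233.07

A$383,233.07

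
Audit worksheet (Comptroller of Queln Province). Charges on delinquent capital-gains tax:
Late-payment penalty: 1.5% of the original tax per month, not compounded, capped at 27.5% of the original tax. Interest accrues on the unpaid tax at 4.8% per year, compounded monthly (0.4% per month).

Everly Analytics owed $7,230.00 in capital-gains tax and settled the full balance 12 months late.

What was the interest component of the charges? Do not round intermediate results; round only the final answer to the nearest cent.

$354.78

Interest: $7,230.00 × ((1 + 0.004)^12 − 1) = $7,230.00 × 0.0490702… = $354.7776…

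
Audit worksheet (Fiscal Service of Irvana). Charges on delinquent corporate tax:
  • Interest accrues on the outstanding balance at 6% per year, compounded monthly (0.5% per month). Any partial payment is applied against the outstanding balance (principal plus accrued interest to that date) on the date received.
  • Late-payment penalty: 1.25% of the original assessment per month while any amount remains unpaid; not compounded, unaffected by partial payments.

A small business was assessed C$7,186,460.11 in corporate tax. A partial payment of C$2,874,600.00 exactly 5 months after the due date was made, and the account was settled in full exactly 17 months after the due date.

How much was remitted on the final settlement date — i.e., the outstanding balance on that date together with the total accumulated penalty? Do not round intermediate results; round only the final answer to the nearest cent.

C$6,297,588.60

Balance at month 5: C$7,186,460.1100 × (1 + 0.005)^5 = C$7,367,927.2333…
After C$2,874,600.00 payment: C$7,367,927.2333… − C$2,874,600.00 = C$4,493,327.2333…
Balance at month 17: C$4,493,327.2333… × (1 + 0.005)^12 = C$4,770,465.8251…
Penalty: 17 × 1.25% × C$7,186,460.11 = C$1,527,122.77…
Final settlement = outstanding balance + penalty = C$4,770,465.8251… + C$1,527,122.77… = C$6,297,588.60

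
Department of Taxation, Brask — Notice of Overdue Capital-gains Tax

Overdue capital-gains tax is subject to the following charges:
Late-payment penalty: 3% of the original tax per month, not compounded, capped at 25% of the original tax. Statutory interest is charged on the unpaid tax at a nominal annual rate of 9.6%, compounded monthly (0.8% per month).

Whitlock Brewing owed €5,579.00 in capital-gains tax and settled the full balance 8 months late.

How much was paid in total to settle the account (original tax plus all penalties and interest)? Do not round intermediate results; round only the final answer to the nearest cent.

Penalty: 8 × 3% × €5,579.00 = €1,338.96 (below the 25% cap of €1,394.75)
Interest: €5,579.00 × ((1 + 0.008)^8 − 1) = €5,579.00 × 0.0658210… = €367.2151…
Total = €5,579.00 + €1,338.9600 + €367.2151… = €7,285.18

€7,285.18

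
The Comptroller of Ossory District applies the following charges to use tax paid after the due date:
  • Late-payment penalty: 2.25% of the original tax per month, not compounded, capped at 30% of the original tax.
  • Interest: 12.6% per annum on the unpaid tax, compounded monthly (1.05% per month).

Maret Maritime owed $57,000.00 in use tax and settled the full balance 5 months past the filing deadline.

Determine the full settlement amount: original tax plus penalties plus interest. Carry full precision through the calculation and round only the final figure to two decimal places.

Penalty: 5 × 2.25% × $57,000.00 = $6,412.50 (below the 30% cap of $17,100.00)
Interest: $57,000.00 × ((1 + 0.0105)^5 − 1) = $57,000.00 × 0.0536141… = $3,056.0058…
Total = $57,000.00 + $6,412.5000 + $3,056.0058… = $66,468.51

$66,468.51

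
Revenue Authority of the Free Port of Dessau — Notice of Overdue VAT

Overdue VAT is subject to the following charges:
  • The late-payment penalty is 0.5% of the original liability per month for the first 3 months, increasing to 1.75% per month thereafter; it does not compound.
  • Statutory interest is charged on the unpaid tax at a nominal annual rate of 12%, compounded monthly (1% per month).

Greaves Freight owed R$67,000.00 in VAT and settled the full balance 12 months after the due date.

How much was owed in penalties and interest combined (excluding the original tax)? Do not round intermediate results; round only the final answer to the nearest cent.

R$20,054.78

Penalty, months 1–3: 3 × 0.5% × R$67,000.00 = R$1,005.00
Penalty, months 4–12: 9 × 1.75% × R$67,000.00 = R$10,552.50
Interest: R$67,000.00 × ((1 + 0.01)^12 − 1) = R$67,000.00 × 0.1268250… = R$8,497.2770…
Penalties + interest = R$11,557.5000 + R$8,497.2770… = R$20,054.78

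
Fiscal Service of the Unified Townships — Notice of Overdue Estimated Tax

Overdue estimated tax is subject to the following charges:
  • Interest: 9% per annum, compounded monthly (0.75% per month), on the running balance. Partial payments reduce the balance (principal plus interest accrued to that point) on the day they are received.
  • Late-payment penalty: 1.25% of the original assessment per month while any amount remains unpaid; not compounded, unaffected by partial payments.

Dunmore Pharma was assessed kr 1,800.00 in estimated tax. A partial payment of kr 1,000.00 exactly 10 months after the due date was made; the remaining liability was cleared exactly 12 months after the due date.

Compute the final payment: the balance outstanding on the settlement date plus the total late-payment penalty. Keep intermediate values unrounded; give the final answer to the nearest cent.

Balance at month 10: kr 1,800.0000 × (1 + 0.0075)^10 = kr 1,939.6486…
After kr 1,000.00 payment: kr 1,939.6486… − kr 1,000.00 = kr 939.6486…
Balance at month 12: kr 939.6486… × (1 + 0.0075)^2 = kr 953.7962…
Penalty: 12 × 1.25% × kr 1,800.00 = kr 270.00
Final settlement = outstanding balance + penalty = kr 953.7962… + kr 270.00 = kr 1,223.80

kr 1,223.80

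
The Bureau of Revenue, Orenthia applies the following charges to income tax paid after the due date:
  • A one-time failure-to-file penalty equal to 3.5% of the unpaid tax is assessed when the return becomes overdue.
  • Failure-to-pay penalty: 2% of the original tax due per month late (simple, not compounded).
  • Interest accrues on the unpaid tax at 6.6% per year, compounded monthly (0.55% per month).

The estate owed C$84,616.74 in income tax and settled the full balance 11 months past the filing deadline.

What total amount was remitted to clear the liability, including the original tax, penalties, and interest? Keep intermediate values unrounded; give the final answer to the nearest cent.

C$111,456.45

Failure-to-file penalty: 3.5% × C$84,616.74 = C$2,961.59…
Failure-to-pay penalty = 2% × C$84,616.74 × 11 mo = C$18,615.68…
Interest: C$84,616.74 × ((1 + 0.0055)^11 − 1) = C$84,616.74 × 0.0621915… = C$5,262.4425…
Total = C$84,616.74 + C$21,577.2687 + C$5,262.4425… = C$111,456.45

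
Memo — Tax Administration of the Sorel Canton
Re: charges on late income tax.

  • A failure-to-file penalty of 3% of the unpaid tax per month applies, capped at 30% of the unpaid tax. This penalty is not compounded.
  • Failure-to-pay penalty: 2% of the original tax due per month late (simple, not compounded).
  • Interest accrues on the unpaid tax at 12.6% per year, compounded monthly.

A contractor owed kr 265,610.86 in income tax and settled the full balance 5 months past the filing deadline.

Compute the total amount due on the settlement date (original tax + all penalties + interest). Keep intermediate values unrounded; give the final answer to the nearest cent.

kr 346,254.07

Failure-to-file: 5 × 3% × kr 265,610.86 = kr 39,841.63… (under the 30% cap)
Failure-to-pay penalty: 5 × 2% × kr 265,610.86 = kr 26,561.09…
Interest (12.6%/yr ÷ 12 = 1.05%/month): kr 265,610.86 × ((1 + 0.0105)^5 − 1) = kr 14,240.4971…
Total = kr 265,610.86 + kr 66,402.7150 + kr 14,240.4971… = kr 346,254.07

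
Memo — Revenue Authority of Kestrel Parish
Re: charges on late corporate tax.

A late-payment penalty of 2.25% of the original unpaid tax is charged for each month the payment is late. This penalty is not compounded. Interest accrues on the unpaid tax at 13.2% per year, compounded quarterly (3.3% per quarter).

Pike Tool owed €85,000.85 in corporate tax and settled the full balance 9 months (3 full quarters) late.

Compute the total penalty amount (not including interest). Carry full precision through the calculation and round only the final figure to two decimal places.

Late-payment penalty = 2.25% × €85,000.85 × 9 mo = €17,212.67…

€17,212.67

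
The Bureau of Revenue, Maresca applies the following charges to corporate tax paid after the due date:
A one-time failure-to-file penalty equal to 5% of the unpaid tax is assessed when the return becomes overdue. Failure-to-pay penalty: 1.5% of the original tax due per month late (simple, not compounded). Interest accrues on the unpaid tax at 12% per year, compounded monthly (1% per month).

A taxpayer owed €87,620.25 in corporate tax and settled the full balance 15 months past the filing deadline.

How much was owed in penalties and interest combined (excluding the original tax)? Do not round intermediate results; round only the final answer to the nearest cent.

Failure-to-file penalty: 5% × €87,620.25 = €4,381.01…
Failure-to-pay penalty: 15 × 1.5% × €87,620.25 = €19,714.56…
Interest: €87,620.25 × ((1 + 0.01)^15 − 1) = €87,620.25 × 0.1609690… = €14,104.1401…
Penalties + interest = €24,095.5688… + €14,104.1401… = €38,199.71

€38,199.71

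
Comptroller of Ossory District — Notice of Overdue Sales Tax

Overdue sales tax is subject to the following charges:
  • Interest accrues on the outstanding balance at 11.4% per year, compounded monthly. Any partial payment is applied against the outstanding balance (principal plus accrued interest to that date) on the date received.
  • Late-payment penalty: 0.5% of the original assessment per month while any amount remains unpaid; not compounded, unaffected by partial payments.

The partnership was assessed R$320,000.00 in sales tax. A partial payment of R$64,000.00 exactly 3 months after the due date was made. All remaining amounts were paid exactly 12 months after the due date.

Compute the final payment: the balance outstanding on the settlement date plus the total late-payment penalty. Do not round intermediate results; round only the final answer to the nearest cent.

Monthly rate = 11.4% ÷ 12 = 0.95%
Balance at month 3: R$320,000.0000 × (1 + 0.0095)^3 = R$329,206.9144…
After R$64,000.00 payment: R$329,206.9144… − R$64,000.00 = R$265,206.9144…
Balance at month 12: R$265,206.9144… × (1 + 0.0095)^9 = R$288,763.1377…
Penalty: 12 × 0.5% × R$320,000.00 = R$19,200.00
Final settlement = outstanding balance + penalty = R$288,763.1377… + R$19,200.00 = R$307,963.14

R$307,963.14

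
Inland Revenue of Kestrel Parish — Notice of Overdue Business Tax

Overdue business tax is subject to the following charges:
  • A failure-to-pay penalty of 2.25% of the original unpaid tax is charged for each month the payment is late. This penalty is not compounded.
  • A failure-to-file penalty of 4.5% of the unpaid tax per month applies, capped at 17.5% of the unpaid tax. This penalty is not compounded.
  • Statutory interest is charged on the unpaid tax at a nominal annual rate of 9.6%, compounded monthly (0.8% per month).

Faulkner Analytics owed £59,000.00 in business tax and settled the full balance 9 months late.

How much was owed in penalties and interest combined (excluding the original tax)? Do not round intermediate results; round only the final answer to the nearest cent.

Failure-to-file: 9 × 4.5% × £59,000.00 = £23,895.00, capped at 17.5% × £59,000.00 = £10,325.00
Failure-to-pay penalty: 9 × 2.25% × £59,000.00 = £11,947.50
Interest: £59,000.00 × ((1 + 0.008)^9 − 1) = £59,000.00 × 0.0743475… = £4,386.5042…
Penalties + interest = £22,272.5000 + £4,386.5042… = £26,659.00

£26,659.00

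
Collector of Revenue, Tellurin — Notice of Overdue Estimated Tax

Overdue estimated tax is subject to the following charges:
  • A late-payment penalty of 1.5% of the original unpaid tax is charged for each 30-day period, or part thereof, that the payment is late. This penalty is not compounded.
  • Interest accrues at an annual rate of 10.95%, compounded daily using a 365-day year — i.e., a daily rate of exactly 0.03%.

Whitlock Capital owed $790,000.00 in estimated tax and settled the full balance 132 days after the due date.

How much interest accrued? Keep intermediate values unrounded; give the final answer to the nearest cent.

$31,906.80

Interest: $790,000.00 × ((1 + 0.0003)^132 − 1) = $790,000.00 × 0.04038835… = $31,906.8000…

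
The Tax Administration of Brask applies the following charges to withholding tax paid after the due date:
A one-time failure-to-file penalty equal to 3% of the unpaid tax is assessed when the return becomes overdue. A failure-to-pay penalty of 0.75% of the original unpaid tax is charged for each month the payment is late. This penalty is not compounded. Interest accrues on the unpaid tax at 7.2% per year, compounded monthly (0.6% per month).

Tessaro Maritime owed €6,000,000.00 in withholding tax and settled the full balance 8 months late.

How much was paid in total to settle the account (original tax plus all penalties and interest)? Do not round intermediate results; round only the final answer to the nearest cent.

€6,834,121.12

Failure-to-file penalty: 3% × €6,000,000.00 = €180,000.00
Failure-to-pay penalty: 8 × 0.75% × €6,000,000.00 = €360,000.00
Interest: €6,000,000.00 × ((1 + 0.006)^8 − 1) = €6,000,000.00 × 0.0490202… = €294,121.1229…
Total = €6,000,000.00 + €540,000.0000 + €294,121.1229… = €6,834,121.12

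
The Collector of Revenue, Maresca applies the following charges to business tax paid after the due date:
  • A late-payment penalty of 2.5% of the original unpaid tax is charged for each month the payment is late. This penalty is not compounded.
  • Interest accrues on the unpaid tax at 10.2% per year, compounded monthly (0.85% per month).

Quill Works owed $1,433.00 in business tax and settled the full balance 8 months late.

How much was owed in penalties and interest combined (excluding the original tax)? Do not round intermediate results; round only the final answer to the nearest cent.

Late-payment penalty: 8 × 2.5% × $1,433.00 = $286.60
Interest: $1,433.00 × ((1 + 0.0085)^8 − 1) = $1,433.00 × 0.0700578… = $100.3928…
Penalties + interest = $286.6000 + $100.3928… = $386.99

$386.99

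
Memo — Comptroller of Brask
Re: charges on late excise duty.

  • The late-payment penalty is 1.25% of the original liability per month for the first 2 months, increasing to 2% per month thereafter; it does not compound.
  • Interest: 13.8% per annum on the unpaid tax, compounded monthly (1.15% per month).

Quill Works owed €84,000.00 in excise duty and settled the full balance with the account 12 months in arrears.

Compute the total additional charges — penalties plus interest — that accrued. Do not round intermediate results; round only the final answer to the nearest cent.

€31,254.04

Penalty, months 1–2: 2 × 1.25% × €84,000.00 = €2,100.00
Penalty, months 3–12: 10 × 2% × €84,000.00 = €16,800.00
Interest: €84,000.00 × ((1 + 0.0115)^12 − 1) = €84,000.00 × 0.1470719… = €12,354.0406…
Penalties + interest = €18,900.0000 + €12,354.0406… = €31,254.04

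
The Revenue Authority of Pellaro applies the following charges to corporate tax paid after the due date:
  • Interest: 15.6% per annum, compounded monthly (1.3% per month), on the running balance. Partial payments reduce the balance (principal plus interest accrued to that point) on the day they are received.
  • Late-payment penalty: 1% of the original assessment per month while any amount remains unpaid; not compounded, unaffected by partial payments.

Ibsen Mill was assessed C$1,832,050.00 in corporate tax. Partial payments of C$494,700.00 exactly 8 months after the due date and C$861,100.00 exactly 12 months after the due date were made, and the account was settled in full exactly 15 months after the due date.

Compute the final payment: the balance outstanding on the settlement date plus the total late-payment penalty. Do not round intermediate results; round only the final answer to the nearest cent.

C$1,061,888.57

Balance at month 8: C$1,832,050.0000 × (1 + 0.013)^8 = C$2,031,481.5625…
After C$494,700.00 payment: C$2,031,481.5625… − C$494,700.00 = C$1,536,781.5625…
Balance at month 12: C$1,536,781.5625… × (1 + 0.013)^4 = C$1,618,266.0494…
After C$861,100.00 payment: C$1,618,266.0494… − C$861,100.00 = C$757,166.0494…
Balance at month 15: C$757,166.0494… × (1 + 0.013)^3 = C$787,081.0720…
Penalty: 15 × 1% × C$1,832,050.00 = C$274,807.50
Final settlement = outstanding balance + penalty = C$787,081.0720… + C$274,807.50 = C$1,061,888.57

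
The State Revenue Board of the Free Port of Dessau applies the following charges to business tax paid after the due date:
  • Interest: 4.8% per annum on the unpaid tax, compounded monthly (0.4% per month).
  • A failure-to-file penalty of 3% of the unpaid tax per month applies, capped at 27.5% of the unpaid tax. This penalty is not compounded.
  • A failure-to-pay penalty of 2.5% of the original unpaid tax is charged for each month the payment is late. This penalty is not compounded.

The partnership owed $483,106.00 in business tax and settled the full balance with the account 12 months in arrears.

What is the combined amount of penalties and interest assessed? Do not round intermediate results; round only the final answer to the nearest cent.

Failure-to-file: 12 × 3% × $483,106.00 = $173,918.16, capped at 27.5% × $483,106.00 = $132,854.15
Failure-to-pay penalty: 12 × 2.5% × $483,106.00 = $144,931.80
Interest: $483,106.00 × ((1 + 0.004)^12 − 1) = $483,106.00 × 0.0490702… = $23,706.1117…
Penalties + interest = $277,785.9500 + $23,706.1117… = $301,492.06

$301,492.06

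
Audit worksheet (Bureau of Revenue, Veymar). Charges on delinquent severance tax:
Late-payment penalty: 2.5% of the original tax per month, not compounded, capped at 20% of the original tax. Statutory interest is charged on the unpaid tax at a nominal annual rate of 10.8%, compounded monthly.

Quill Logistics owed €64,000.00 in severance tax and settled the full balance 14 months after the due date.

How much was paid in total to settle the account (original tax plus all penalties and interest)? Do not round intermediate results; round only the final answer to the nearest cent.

€85,353.15

Penalty (uncapped): 14 × 2.5% × €64,000.00 = €22,400.00; cap = 20% × €64,000.00 = €12,800.00 → penalty = €12,800.00
Interest (10.8%/yr ÷ 12 = 0.9%/month): €64,000.00 × ((1 + 0.009)^14 − 1) = €8,553.1548…
Total = €64,000.00 + €12,800.0000 + €8,553.1548… = €85,353.15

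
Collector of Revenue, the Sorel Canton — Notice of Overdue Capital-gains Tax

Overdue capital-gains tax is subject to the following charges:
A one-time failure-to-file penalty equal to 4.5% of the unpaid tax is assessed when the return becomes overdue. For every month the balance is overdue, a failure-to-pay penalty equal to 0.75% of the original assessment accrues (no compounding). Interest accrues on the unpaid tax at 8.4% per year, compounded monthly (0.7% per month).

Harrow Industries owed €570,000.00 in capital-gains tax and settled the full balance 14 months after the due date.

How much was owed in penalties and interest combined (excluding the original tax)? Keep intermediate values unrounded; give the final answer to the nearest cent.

Failure-to-file penalty: 4.5% × €570,000.00 = €25,650.00
Failure-to-pay penalty: 14 × 0.75% × €570,000.00 = €59,850.00
Interest: €570,000.00 × ((1 + 0.007)^14 − 1) = €570,000.00 × 0.1025863… = €58,474.1850…
Penalties + interest = €85,500.0000 + €58,474.1850… = €143,974.18

€143,974.18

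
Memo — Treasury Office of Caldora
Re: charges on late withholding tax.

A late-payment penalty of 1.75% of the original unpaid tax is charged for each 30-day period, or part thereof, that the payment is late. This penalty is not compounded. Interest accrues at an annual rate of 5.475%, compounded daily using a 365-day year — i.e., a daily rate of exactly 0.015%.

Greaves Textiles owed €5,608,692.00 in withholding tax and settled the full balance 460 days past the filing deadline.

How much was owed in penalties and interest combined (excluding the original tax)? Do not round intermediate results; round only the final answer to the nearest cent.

Penalty periods: ⌈460/30⌉ = 16; penalty = 16 × 1.75% × €5,608,692.00 = €1,570,433.76
Interest: €5,608,692.00 × ((1 + 0.00015)^460 − 1) = €5,608,692.00 × 0.07143067… = €400,632.5995…
Penalties + interest = €1,570,433.7600 + €400,632.5995… = €1,971,066.36

€1,971,066.36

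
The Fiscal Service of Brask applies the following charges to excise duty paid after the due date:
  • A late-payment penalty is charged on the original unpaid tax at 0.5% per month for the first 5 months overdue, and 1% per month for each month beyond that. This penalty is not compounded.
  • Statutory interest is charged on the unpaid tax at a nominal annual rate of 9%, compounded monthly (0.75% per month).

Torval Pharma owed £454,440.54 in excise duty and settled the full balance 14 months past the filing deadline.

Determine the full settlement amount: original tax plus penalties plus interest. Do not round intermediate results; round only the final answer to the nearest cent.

£556,814.87

Penalty, months 1–5: 5 × 0.5% × £454,440.54 = £11,361.01…
Penalty, months 6–14: 9 × 1% × £454,440.54 = £40,899.65…
Interest: £454,440.54 × ((1 + 0.0075)^14 − 1) = £454,440.54 × 0.1102755… = £50,113.6704…
Total = £454,440.54 + £52,260.6621 + £50,113.6704… = £556,814.87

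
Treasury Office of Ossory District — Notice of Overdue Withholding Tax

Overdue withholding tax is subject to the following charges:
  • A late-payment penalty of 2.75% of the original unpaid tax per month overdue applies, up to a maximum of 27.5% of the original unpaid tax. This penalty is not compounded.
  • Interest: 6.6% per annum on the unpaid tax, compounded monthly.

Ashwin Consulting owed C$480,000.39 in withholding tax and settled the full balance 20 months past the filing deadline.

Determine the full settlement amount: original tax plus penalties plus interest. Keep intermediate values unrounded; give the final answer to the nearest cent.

C$667,652.55

Penalty (uncapped): 20 × 2.75% × C$480,000.39 = C$264,000.21…; cap = 27.5% × C$480,000.39 = C$132,000.11… → penalty = C$132,000.11…
Interest (6.6%/yr ÷ 12 = 0.55%/month): C$480,000.39 × ((1 + 0.0055)^20 − 1) = C$55,652.0517…
Total = C$480,000.39 + C$132,000.1073… + C$55,652.0517… = C$667,652.55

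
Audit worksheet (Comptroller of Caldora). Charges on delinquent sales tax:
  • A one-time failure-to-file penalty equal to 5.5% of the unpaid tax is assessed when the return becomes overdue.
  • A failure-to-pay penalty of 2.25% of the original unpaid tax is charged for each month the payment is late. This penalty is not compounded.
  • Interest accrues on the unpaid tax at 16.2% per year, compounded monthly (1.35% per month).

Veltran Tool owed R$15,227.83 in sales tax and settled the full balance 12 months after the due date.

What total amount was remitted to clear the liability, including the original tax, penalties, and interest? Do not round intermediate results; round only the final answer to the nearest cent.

R$22,835.45

Failure-to-file penalty: 5.5% × R$15,227.83 = R$837.53…
Failure-to-pay penalty = 2.25% × R$15,227.83 × 12 mo = R$4,111.51…
Interest: R$15,227.83 × ((1 + 0.0135)^12 − 1) = R$15,227.83 × 0.1745866… = R$2,658.5748…
Total = R$15,227.83 + R$4,949.0448… + R$2,658.5748… = R$22,835.45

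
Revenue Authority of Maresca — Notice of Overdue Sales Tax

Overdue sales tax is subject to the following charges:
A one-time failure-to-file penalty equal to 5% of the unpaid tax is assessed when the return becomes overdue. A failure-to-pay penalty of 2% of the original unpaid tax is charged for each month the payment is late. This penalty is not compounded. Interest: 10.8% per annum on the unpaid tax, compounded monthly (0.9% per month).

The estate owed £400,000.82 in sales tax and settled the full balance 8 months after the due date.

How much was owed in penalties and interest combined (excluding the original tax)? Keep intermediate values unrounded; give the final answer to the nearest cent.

Failure-to-file penalty: 5% × £400,000.82 = £20,000.04…
Failure-to-pay penalty = 2% × £400,000.82 × 8 mo = £64,000.13…
Interest: £400,000.82 × ((1 + 0.009)^8 − 1) = £400,000.82 × 0.0743093… = £29,723.7756…
Penalties + interest = £84,000.1722 + £29,723.7756… = £113,723.95

£113,723.95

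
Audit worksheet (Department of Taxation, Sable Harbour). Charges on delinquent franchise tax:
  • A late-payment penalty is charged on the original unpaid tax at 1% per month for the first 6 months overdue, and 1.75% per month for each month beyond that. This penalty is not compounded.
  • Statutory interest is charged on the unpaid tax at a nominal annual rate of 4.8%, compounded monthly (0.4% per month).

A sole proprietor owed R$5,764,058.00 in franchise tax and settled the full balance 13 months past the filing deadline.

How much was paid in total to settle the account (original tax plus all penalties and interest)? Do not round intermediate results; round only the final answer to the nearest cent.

R$7,123,029.71

Penalty, months 1–6: 6 × 1% × R$5,764,058.00 = R$345,843.48
Penalty, months 7–13: 7 × 1.75% × R$5,764,058.00 = R$706,097.11…
Interest: R$5,764,058.00 × ((1 + 0.004)^13 − 1) = R$5,764,058.00 × 0.0532665… = R$307,031.1284…
Total = R$5,764,058.00 + R$1,051,940.5850 + R$307,031.1284… = R$7,123,029.71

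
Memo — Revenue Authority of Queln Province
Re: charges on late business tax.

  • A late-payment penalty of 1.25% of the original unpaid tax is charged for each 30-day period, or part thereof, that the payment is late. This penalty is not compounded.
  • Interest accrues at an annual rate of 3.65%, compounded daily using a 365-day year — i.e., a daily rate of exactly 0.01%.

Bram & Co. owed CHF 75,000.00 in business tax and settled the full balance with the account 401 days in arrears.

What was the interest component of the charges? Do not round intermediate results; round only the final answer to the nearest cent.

CHF 3,068.46

Interest: CHF 75,000.00 × ((1 + 0.0001)^401 − 1) = CHF 75,000.00 × 0.04091277… = CHF 3,068.4580…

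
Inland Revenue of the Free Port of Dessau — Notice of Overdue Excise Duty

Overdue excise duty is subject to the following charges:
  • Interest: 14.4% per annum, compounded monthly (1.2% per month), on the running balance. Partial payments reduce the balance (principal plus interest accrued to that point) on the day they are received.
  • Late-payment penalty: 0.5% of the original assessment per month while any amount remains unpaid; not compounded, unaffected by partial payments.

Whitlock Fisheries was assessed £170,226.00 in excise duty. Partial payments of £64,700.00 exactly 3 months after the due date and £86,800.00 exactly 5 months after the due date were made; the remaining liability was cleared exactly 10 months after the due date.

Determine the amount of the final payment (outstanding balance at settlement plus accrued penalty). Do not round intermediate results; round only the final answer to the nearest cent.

£37,834.62

Balance at month 3: £170,226.0000 × (1 + 0.012)^3 = £176,427.9678…
After £64,700.00 payment: £176,427.9678… − £64,700.00 = £111,727.9678…
Balance at month 5: £111,727.9678… × (1 + 0.012)^2 = £114,425.5278…
After £86,800.00 payment: £114,425.5278… − £86,800.00 = £27,625.5278…
Balance at month 10: £27,625.5278… × (1 + 0.012)^5 = £29,323.3205…
Penalty: 10 × 0.5% × £170,226.00 = £8,511.30
Final settlement = outstanding balance + penalty = £29,323.3205… + £8,511.30 = £37,834.62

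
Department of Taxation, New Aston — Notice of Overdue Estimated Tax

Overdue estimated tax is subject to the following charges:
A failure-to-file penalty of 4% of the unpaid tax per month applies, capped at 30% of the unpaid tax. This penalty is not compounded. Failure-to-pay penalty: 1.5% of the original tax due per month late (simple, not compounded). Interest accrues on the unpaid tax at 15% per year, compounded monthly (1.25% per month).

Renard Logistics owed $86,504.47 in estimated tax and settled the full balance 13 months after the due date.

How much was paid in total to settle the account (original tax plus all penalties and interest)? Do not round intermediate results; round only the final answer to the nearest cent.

$144,485.30

Failure-to-file: 13 × 4% × $86,504.47 = $44,982.32…, capped at 30% × $86,504.47 = $25,951.34…
Failure-to-pay penalty = 1.5% × $86,504.47 × 13 mo = $16,868.37…
Interest: $86,504.47 × ((1 + 0.0125)^13 − 1) = $86,504.47 × 0.1752639… = $15,161.1150…
Total = $86,504.47 + $42,819.7127… + $15,161.1150… = $144,485.30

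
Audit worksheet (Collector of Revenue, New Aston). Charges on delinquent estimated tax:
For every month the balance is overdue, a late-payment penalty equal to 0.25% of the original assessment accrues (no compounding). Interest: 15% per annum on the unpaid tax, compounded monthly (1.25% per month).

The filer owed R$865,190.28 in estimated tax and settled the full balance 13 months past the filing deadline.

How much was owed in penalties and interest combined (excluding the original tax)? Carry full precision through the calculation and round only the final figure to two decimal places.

R$179,755.35

Late-payment penalty = 0.25% × R$865,190.28 × 13 mo = R$28,118.68…
Interest: R$865,190.28 × ((1 + 0.0125)^13 − 1) = R$865,190.28 × 0.1752639… = R$151,636.6653…
Penalties + interest = R$28,118.6841 + R$151,636.6653… = R$179,755.35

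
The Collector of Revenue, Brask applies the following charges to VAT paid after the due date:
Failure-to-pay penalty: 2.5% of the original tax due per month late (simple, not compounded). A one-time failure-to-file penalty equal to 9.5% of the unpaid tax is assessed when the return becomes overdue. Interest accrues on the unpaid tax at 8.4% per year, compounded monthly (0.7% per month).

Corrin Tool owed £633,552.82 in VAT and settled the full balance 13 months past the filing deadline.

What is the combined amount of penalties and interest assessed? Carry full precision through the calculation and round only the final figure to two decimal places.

£326,230.18

Failure-to-file penalty: 9.5% × £633,552.82 = £60,187.52…
Failure-to-pay penalty: 13 × 2.5% × £633,552.82 = £205,904.67…
Interest: £633,552.82 × ((1 + 0.007)^13 − 1) = £633,552.82 × 0.0949218… = £60,137.9972…
Penalties + interest = £266,092.1844 + £60,137.9972… = £326,230.18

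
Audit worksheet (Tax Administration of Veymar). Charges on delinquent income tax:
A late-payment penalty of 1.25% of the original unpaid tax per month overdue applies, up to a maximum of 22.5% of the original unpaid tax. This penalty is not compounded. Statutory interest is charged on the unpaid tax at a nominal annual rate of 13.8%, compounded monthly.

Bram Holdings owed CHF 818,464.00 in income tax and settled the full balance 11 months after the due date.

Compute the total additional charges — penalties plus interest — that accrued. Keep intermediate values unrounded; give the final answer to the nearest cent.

CHF 222,237.99

Penalty: 11 × 1.25% × CHF 818,464.00 = CHF 112,538.80 (below the 22.5% cap of CHF 184,154.40)
Interest (13.8%/yr ÷ 12 = 1.15%/month): CHF 818,464.00 × ((1 + 0.0115)^11 − 1) = CHF 109,699.1883…
Penalties + interest = CHF 112,538.8000 + CHF 109,699.1883… = CHF 222,237.99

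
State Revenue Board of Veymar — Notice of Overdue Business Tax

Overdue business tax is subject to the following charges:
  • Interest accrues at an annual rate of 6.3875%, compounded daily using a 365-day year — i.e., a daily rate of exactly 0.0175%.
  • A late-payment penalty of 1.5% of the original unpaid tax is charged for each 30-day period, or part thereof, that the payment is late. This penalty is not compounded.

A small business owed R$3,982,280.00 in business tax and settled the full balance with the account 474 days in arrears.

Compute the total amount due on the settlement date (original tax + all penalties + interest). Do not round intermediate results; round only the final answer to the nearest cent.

R$5,282,413.17

Penalty periods: ⌈474/30⌉ = 16; penalty = 16 × 1.5% × R$3,982,280.00 = R$955,747.20
Interest: R$3,982,280.00 × ((1 + 0.000175)^474 − 1) = R$3,982,280.00 × 0.08647960… = R$344,385.9731…
Total = R$3,982,280.00 + R$955,747.2000 + R$344,385.9731… = R$5,282,413.17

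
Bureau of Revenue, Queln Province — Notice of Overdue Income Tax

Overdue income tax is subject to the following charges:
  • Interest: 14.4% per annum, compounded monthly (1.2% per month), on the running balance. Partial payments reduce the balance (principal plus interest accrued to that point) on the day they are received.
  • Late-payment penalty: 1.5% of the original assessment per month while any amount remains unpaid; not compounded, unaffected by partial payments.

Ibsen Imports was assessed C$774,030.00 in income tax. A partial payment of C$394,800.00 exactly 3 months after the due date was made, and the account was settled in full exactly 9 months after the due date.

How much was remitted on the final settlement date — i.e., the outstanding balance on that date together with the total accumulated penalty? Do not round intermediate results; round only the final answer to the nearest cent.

C$542,154.12

Balance at month 3: C$774,030.0000 × (1 + 0.012)^3 = C$802,230.7985…
After C$394,800.00 payment: C$802,230.7985… − C$394,800.00 = C$407,430.7985…
Balance at month 9: C$407,430.7985… × (1 + 0.012)^6 = C$437,660.0746…
Penalty: 9 × 1.5% × C$774,030.00 = C$104,494.05
Final settlement = outstanding balance + penalty = C$437,660.0746… + C$104,494.05 = C$542,154.12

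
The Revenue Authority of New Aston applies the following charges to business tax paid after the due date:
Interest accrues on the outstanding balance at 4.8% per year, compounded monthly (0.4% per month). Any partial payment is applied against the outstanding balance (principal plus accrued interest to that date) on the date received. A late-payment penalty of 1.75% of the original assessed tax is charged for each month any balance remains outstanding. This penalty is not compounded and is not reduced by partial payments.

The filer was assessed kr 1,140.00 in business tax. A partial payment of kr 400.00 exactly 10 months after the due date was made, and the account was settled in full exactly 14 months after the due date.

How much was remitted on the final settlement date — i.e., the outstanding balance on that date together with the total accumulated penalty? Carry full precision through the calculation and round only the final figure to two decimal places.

kr 1,078.39

Balance at month 10: kr 1,140.0000 × (1 + 0.004)^10 = kr 1,186.4296…
After kr 400.00 payment: kr 1,186.4296… − kr 400.00 = kr 786.4296…
Balance at month 14: kr 786.4296… × (1 + 0.004)^4 = kr 799.0882…
Penalty: 14 × 1.75% × kr 1,140.00 = kr 279.30
Final settlement = outstanding balance + penalty = kr 799.0882… + kr 279.30 = kr 1,078.39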